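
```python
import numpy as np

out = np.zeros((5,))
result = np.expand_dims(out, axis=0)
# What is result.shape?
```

(1, 5)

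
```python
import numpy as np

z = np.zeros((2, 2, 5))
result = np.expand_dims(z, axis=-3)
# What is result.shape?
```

(2, 1, 2, 5)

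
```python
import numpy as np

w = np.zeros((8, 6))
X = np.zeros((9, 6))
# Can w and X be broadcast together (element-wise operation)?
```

No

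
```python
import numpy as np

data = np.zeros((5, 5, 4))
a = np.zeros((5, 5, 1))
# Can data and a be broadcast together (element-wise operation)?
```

Yes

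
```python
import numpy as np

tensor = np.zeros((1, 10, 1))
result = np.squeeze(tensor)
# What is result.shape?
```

(10,)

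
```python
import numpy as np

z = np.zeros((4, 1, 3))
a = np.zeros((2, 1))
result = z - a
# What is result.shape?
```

(4, 2, 3)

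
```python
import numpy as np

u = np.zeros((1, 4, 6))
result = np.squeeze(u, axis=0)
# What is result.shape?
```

(4, 6)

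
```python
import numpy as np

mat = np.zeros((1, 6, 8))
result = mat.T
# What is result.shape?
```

(8, 6, 1)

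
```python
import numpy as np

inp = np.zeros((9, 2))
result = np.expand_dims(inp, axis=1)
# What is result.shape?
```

(9, 1, 2)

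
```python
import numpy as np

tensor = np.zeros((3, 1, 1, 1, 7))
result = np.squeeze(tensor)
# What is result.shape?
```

(3, 7)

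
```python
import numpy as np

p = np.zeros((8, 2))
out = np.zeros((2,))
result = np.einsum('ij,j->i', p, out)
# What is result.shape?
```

(8,)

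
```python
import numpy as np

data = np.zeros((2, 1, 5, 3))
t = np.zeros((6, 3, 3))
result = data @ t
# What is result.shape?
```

(2, 6, 5, 3)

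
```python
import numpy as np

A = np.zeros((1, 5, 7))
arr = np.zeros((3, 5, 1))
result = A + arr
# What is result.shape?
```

(3, 5, 7)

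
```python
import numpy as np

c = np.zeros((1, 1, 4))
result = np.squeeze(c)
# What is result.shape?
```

(4,)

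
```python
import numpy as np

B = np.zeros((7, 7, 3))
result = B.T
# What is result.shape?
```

(3, 7, 7)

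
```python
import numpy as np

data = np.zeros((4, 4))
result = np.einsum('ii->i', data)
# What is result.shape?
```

(4,)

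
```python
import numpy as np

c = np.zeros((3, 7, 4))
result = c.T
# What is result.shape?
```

(4, 7, 3)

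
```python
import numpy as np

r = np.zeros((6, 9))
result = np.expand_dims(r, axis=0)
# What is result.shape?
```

(1, 6, 9)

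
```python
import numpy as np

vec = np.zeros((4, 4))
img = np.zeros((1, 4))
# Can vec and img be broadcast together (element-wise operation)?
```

Yes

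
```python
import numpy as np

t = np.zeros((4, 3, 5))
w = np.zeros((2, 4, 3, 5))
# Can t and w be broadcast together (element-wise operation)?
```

Yes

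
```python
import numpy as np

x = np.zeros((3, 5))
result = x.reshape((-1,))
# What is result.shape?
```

(15,)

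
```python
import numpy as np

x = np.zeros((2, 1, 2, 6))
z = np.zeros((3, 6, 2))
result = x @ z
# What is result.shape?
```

(2, 3, 2, 2)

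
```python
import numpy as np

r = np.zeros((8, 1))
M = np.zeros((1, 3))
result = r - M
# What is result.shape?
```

(8, 3)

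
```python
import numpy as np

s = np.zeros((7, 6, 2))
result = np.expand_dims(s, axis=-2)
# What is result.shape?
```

(7, 6, 1, 2)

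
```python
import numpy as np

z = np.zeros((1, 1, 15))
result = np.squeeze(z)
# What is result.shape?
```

(15,)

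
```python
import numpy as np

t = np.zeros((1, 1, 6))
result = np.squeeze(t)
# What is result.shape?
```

(6,)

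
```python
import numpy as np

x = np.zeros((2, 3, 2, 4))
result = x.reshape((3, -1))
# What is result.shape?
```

(3, 16)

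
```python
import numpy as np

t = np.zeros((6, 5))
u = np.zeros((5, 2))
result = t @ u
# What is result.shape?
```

(6, 2)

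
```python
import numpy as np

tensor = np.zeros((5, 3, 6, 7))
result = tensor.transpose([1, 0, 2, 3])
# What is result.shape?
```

(3, 5, 6, 7)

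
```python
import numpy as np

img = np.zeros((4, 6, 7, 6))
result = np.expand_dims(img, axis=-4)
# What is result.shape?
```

(4, 1, 6, 7, 6)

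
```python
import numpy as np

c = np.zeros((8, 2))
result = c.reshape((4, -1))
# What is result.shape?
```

(4, 4)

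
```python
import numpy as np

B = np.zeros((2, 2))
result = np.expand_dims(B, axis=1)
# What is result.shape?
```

(2, 1, 2)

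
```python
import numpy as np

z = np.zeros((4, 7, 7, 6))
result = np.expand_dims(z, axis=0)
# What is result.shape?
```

(1, 4, 7, 7, 6)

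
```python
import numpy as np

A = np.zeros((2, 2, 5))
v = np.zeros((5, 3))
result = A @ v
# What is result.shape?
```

(2, 2, 3)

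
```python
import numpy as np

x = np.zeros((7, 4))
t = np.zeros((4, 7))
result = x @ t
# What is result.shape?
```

(7, 7)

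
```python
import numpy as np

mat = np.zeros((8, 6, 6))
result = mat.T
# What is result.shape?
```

(6, 6, 8)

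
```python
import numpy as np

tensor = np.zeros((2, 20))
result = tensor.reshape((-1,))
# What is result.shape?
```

(40,)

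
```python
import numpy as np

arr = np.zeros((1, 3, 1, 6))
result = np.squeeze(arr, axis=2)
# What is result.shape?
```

(1, 3, 6)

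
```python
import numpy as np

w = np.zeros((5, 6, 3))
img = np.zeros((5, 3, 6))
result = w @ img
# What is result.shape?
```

(5, 6, 6)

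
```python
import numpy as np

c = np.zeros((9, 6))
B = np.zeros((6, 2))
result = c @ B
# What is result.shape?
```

(9, 2)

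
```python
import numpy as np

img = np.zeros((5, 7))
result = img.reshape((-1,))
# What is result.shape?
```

(35,)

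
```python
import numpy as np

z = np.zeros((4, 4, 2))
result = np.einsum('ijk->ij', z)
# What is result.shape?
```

(4, 4)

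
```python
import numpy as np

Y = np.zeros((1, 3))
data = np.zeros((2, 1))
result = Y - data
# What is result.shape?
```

(2, 3)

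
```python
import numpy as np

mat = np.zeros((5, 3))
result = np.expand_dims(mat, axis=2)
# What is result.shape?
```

(5, 3, 1)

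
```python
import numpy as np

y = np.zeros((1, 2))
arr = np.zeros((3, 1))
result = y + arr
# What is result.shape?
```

(3, 2)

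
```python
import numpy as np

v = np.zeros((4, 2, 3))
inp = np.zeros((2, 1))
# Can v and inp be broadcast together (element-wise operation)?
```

Yes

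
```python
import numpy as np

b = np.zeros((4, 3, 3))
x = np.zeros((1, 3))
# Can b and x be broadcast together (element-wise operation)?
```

Yes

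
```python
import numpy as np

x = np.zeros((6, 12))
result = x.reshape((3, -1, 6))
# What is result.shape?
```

(3, 4, 6)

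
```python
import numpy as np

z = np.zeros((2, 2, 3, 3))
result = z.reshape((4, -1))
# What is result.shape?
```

(4, 9)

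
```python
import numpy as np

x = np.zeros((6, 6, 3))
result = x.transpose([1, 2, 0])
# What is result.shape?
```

(6, 3, 6)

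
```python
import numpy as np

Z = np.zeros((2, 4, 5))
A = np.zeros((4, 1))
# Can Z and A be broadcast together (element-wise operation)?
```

Yes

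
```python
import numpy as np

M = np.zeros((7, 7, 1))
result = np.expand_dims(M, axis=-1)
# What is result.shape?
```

(7, 7, 1, 1)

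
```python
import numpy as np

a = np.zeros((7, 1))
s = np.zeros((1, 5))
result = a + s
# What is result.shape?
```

(7, 5)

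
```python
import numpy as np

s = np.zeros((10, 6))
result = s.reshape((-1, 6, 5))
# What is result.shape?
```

(2, 6, 5)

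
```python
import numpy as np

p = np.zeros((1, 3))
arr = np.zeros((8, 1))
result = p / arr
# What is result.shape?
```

(8, 3)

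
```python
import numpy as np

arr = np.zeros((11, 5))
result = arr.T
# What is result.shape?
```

(5, 11)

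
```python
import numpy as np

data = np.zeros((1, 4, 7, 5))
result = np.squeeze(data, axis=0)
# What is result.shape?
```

(4, 7, 5)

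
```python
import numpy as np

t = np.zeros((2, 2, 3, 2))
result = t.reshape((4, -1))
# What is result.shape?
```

(4, 6)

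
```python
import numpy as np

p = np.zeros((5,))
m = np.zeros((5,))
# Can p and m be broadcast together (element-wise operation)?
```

Yes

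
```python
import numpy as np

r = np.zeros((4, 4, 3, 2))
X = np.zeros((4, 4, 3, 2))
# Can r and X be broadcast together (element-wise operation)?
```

Yes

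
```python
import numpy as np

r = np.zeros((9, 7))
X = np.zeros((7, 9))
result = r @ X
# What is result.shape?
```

(9, 9)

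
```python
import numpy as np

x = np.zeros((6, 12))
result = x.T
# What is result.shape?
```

(12, 6)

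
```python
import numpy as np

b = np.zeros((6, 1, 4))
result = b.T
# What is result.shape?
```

(4, 1, 6)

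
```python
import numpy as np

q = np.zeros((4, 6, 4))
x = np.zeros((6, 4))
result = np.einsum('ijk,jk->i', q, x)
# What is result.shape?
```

(4,)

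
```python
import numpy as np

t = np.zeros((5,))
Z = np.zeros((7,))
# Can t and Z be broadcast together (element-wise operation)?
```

No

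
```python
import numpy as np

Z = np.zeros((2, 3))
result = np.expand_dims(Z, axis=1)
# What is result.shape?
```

(2, 1, 3)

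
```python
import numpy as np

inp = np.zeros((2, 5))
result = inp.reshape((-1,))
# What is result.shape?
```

(10,)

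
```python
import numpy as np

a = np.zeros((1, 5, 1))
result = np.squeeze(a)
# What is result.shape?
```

(5,)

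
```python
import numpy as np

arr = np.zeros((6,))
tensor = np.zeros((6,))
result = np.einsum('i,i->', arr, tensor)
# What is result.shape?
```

()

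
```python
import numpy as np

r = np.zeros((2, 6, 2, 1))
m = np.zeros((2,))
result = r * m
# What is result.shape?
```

(2, 6, 2, 2)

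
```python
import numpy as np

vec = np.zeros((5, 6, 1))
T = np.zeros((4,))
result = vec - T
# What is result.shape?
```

(5, 6, 4)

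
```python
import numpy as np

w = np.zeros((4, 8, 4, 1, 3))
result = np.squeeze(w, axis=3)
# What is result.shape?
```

(4, 8, 4, 3)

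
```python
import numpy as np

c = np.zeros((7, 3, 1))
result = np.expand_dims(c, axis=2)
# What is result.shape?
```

(7, 3, 1, 1)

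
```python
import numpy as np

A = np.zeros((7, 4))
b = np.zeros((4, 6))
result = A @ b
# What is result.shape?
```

(7, 6)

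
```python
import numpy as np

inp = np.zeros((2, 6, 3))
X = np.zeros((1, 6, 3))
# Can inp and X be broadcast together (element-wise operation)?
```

Yes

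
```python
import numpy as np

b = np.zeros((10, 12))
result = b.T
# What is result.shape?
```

(12, 10)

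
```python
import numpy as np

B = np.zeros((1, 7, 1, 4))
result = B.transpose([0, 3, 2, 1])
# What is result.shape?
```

(1, 4, 1, 7)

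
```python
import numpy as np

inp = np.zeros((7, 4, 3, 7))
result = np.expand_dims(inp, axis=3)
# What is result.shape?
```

(7, 4, 3, 1, 7)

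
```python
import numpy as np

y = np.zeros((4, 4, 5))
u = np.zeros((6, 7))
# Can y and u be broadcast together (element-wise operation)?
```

No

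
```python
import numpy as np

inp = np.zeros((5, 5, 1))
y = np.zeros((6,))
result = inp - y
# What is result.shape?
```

(5, 5, 6)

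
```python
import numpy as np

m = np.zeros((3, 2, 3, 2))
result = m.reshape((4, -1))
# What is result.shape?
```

(4, 9)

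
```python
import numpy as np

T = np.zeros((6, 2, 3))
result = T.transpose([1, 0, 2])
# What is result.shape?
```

(2, 6, 3)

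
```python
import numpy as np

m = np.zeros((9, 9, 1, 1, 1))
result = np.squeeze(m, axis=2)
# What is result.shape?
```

(9, 9, 1, 1)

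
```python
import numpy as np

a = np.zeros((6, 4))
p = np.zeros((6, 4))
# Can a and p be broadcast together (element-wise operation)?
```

Yes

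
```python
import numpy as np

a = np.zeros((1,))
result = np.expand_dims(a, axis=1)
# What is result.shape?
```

(1, 1)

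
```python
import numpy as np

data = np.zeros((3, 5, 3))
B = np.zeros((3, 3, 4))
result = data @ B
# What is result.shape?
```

(3, 5, 4)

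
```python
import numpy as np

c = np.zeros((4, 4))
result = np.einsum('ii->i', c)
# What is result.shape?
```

(4,)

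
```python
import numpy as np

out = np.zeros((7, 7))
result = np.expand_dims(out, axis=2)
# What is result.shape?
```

(7, 7, 1)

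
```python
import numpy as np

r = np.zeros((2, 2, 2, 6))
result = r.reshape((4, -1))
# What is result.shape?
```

(4, 12)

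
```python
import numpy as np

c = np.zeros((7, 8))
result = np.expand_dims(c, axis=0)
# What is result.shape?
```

(1, 7, 8)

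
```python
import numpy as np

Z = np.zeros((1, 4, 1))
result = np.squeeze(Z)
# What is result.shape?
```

(4,)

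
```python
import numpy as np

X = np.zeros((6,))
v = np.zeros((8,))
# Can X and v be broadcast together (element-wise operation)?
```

No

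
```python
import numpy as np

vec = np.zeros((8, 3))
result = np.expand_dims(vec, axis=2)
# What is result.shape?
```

(8, 3, 1)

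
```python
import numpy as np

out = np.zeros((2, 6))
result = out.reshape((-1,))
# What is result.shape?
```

(12,)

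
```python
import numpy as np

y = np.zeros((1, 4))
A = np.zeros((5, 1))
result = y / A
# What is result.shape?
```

(5, 4)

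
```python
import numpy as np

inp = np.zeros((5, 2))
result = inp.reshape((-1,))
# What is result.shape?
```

(10,)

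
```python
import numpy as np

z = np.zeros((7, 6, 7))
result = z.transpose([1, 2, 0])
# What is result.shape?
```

(6, 7, 7)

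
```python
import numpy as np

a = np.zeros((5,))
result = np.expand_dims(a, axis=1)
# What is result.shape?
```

(5, 1)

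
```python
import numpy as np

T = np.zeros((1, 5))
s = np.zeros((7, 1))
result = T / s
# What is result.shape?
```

(7, 5)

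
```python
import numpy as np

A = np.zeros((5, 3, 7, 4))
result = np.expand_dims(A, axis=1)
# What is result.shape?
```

(5, 1, 3, 7, 4)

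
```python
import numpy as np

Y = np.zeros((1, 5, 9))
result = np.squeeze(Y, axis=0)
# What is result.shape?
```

(5, 9)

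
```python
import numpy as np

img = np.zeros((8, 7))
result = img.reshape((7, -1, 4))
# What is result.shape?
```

(7, 2, 4)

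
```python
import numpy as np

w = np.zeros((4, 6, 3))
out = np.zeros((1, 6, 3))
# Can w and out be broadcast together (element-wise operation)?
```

Yes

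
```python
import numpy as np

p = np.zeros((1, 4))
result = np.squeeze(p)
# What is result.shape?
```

(4,)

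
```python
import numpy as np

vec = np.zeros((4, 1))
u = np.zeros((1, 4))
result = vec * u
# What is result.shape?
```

(4, 4)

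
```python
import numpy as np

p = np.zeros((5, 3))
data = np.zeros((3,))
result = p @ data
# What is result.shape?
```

(5,)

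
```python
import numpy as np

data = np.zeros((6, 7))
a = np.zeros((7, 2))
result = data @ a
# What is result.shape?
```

(6, 2)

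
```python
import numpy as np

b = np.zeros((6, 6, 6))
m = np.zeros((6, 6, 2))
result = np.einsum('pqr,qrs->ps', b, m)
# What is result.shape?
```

(6, 2)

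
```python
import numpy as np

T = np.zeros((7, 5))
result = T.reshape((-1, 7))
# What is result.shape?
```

(5, 7)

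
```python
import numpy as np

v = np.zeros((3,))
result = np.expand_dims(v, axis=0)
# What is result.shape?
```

(1, 3)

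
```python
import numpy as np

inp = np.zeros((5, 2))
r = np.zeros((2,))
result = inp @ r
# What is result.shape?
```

(5,)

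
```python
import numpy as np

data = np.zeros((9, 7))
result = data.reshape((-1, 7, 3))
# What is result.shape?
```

(3, 7, 3)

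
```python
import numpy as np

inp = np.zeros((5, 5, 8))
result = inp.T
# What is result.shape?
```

(8, 5, 5)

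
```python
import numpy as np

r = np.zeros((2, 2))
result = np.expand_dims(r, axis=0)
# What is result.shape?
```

(1, 2, 2)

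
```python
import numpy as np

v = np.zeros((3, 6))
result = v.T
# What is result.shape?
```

(6, 3)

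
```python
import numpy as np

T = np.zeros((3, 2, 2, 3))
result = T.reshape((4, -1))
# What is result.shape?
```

(4, 9)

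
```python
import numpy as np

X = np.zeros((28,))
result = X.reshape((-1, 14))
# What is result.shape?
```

(2, 14)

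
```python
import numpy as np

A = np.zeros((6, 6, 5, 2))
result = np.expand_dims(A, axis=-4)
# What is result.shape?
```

(6, 1, 6, 5, 2)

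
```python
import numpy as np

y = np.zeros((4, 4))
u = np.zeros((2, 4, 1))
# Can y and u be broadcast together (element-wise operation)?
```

Yes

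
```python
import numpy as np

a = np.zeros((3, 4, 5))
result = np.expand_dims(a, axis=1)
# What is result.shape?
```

(3, 1, 4, 5)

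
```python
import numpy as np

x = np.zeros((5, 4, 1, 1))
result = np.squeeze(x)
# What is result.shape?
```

(5, 4)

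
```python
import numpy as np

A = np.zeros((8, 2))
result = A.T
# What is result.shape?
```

(2, 8)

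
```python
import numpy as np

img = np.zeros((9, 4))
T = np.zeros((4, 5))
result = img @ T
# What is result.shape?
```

(9, 5)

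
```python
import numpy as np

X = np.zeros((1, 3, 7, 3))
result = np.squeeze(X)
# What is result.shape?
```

(3, 7, 3)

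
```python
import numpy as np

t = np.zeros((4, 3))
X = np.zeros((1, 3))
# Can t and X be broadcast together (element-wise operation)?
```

Yes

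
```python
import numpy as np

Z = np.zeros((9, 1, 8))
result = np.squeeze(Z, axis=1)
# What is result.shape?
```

(9, 8)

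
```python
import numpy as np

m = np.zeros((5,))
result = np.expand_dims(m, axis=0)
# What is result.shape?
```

(1, 5)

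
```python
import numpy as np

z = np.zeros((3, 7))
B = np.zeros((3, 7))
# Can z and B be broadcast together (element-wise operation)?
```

Yes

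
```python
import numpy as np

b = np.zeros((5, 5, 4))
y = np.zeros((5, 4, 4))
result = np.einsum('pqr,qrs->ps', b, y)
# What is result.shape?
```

(5, 4)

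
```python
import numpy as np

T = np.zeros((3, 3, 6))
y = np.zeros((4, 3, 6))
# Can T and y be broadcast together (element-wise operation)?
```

No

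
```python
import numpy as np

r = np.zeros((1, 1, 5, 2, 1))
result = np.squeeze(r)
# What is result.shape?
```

(5, 2)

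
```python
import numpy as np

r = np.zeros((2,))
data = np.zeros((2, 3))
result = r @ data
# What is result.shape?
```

(3,)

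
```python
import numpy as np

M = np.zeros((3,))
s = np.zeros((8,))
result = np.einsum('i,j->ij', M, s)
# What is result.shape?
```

(3, 8)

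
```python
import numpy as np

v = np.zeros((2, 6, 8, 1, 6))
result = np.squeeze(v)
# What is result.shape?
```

(2, 6, 8, 6)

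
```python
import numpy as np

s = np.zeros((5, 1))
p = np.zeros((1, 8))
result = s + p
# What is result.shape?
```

(5, 8)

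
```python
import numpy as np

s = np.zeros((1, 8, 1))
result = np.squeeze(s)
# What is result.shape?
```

(8,)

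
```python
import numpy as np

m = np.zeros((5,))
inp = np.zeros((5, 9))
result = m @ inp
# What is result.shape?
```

(9,)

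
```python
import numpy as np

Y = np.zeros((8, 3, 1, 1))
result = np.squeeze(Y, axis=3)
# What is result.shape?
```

(8, 3, 1)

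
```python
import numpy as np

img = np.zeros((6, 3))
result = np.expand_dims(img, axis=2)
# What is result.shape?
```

(6, 3, 1)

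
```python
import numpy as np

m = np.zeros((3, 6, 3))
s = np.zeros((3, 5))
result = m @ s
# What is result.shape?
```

(3, 6, 5)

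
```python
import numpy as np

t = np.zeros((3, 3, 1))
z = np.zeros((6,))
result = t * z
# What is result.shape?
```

(3, 3, 6)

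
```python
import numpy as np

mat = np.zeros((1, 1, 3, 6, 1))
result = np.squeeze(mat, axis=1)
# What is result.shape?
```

(1, 3, 6, 1)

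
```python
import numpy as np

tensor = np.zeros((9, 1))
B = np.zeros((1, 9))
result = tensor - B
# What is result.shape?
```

(9, 9)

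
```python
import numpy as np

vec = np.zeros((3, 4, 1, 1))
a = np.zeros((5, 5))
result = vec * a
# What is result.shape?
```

(3, 4, 5, 5)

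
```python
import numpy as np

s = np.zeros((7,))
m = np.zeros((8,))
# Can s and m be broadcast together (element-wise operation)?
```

No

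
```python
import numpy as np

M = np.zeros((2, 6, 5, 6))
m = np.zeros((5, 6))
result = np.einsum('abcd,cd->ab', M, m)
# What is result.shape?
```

(2, 6)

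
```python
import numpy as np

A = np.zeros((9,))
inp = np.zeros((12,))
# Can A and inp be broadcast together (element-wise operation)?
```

No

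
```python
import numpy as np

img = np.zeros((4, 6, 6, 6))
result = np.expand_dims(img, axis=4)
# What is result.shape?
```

(4, 6, 6, 6, 1)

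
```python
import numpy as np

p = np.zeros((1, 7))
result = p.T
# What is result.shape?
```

(7, 1)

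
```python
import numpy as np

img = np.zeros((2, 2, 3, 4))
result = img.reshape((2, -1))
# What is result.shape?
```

(2, 24)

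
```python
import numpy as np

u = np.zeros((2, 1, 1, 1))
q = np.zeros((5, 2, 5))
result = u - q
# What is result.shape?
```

(2, 5, 2, 5)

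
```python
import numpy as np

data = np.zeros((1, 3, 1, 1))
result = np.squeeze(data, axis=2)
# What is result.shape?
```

(1, 3, 1)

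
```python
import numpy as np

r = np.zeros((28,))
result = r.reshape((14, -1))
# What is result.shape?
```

(14, 2)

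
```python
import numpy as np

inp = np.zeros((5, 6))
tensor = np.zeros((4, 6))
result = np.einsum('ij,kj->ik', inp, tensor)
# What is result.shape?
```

(5, 4)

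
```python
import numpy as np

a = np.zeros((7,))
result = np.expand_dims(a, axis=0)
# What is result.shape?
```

(1, 7)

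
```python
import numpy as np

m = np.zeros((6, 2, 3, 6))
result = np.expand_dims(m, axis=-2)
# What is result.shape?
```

(6, 2, 3, 1, 6)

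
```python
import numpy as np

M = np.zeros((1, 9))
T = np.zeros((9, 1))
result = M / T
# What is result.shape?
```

(9, 9)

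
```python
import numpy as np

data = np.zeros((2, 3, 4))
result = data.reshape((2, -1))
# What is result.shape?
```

(2, 12)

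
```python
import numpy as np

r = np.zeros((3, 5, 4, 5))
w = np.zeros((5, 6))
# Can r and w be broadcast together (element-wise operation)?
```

No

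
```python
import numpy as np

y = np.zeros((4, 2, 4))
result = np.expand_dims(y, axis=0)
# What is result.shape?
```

(1, 4, 2, 4)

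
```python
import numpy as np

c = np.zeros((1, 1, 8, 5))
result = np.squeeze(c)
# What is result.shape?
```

(8, 5)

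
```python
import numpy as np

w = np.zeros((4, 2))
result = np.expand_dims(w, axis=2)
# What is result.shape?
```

(4, 2, 1)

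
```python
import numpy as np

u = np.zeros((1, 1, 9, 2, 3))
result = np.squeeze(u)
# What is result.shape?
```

(9, 2, 3)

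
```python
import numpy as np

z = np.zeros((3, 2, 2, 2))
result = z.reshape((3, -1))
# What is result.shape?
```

(3, 8)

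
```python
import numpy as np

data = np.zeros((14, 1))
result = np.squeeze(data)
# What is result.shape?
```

(14,)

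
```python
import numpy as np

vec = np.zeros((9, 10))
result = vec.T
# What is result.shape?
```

(10, 9)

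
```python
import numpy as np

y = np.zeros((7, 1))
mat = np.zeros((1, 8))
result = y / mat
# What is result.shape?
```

(7, 8)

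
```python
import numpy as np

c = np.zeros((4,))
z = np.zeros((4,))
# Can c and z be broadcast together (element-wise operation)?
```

Yes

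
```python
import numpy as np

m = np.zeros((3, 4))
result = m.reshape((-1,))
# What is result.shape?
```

(12,)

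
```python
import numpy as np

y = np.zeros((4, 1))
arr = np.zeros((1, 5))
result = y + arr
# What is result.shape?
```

(4, 5)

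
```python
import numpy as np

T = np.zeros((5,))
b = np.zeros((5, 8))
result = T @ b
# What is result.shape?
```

(8,)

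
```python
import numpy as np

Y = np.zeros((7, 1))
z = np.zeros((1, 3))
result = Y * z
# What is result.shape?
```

(7, 3)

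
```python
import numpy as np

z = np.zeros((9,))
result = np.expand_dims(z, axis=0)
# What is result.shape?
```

(1, 9)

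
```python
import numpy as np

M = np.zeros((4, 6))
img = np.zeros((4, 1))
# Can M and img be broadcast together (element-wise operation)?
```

Yes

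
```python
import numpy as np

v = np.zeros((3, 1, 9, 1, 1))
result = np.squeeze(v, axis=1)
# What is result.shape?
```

(3, 9, 1, 1)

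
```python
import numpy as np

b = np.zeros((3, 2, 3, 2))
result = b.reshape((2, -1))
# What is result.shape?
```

(2, 18)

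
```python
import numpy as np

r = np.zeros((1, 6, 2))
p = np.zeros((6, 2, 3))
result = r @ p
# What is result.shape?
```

(6, 6, 3)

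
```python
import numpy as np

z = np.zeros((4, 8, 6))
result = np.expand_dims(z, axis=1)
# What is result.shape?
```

(4, 1, 8, 6)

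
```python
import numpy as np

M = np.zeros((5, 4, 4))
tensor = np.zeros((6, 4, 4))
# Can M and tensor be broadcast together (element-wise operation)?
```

No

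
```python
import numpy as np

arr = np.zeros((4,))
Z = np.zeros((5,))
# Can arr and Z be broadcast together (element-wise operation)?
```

No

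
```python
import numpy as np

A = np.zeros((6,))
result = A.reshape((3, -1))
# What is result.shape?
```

(3, 2)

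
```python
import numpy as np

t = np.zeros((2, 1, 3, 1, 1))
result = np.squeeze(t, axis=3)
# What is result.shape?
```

(2, 1, 3, 1)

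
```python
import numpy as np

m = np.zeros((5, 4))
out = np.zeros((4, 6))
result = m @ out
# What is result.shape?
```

(5, 6)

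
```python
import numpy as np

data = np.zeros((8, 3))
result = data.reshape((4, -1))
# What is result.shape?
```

(4, 6)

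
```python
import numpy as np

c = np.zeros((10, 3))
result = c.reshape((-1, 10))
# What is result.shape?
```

(3, 10)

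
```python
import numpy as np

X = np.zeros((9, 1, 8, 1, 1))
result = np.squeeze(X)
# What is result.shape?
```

(9, 8)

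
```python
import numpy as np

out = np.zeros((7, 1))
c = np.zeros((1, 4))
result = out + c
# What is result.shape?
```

(7, 4)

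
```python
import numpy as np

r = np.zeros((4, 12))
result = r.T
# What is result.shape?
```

(12, 4)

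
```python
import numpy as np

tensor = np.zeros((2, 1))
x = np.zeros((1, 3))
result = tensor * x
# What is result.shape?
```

(2, 3)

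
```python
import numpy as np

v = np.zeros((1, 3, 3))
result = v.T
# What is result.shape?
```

(3, 3, 1)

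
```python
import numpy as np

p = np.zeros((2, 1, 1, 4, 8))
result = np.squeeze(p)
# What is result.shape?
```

(2, 4, 8)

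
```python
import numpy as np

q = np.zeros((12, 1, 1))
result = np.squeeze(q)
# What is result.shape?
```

(12,)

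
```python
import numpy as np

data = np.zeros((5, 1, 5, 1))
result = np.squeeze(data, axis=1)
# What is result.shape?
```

(5, 5, 1)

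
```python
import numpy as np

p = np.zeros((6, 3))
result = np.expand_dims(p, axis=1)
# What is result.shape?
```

(6, 1, 3)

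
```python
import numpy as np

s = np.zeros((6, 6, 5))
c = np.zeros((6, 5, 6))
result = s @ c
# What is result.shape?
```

(6, 6, 6)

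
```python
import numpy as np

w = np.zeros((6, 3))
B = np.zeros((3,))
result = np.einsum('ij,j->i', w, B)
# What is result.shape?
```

(6,)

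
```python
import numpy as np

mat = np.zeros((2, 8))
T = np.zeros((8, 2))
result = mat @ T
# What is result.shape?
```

(2, 2)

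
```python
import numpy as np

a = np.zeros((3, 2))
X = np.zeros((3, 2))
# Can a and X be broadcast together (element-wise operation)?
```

Yes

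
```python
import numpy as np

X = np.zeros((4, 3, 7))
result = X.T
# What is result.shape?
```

(7, 3, 4)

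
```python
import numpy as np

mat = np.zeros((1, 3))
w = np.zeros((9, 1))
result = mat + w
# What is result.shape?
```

(9, 3)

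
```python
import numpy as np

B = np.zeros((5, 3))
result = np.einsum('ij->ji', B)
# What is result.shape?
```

(3, 5)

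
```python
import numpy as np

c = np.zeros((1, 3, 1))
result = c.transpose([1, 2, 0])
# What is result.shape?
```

(3, 1, 1)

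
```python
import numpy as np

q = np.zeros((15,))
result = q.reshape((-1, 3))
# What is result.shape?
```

(5, 3)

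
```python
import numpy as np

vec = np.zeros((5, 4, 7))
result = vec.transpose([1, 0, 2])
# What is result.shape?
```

(4, 5, 7)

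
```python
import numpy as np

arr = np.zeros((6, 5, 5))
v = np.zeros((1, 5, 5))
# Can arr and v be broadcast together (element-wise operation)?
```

Yes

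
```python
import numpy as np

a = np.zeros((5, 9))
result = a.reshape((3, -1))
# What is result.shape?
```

(3, 15)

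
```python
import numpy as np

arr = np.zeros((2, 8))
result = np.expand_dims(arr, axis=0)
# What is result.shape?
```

(1, 2, 8)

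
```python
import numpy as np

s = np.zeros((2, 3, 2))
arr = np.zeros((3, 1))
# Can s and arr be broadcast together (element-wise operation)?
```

Yes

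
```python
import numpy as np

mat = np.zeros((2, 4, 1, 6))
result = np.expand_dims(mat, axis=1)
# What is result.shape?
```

(2, 1, 4, 1, 6)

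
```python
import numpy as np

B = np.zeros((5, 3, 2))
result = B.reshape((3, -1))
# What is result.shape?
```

(3, 10)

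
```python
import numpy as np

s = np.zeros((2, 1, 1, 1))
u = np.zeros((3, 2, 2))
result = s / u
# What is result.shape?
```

(2, 3, 2, 2)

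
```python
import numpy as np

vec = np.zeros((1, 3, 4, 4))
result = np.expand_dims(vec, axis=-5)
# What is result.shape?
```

(1, 1, 3, 4, 4)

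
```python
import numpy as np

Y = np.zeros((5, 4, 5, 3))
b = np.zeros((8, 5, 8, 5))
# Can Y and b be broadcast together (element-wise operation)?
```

No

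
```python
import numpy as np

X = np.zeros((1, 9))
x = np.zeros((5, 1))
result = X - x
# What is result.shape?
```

(5, 9)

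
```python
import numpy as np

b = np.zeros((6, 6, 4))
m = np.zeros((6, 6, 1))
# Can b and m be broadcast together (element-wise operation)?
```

Yes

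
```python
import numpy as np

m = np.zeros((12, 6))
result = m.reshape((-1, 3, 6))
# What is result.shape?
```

(4, 3, 6)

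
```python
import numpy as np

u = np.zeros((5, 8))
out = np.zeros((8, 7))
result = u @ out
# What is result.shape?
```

(5, 7)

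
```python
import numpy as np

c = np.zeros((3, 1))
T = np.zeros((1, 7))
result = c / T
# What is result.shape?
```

(3, 7)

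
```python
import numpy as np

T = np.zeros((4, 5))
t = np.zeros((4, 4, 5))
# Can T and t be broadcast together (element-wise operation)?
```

Yes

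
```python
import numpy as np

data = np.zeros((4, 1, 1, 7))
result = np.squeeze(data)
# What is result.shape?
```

(4, 7)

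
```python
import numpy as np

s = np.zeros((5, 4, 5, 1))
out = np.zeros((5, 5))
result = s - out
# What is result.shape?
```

(5, 4, 5, 5)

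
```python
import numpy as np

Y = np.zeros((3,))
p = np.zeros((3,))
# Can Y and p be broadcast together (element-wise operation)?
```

Yes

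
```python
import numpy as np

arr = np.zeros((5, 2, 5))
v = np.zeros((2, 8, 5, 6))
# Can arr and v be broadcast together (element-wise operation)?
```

No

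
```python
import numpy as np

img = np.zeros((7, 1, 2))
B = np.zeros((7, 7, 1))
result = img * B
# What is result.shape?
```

(7, 7, 2)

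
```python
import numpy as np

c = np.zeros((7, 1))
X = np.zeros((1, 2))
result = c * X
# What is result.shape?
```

(7, 2)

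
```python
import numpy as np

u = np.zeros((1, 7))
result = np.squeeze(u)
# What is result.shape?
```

(7,)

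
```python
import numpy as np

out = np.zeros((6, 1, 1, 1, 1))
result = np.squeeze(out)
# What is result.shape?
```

(6,)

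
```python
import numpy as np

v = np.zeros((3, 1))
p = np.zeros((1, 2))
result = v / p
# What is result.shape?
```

(3, 2)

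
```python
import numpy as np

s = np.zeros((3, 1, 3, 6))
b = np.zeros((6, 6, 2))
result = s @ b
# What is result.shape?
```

(3, 6, 3, 2)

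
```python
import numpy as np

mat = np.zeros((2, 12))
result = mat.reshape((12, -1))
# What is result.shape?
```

(12, 2)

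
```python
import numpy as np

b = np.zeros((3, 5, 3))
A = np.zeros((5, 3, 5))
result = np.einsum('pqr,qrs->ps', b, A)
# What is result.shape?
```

(3, 5)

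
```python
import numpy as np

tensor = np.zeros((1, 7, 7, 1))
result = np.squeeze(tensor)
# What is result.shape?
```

(7, 7)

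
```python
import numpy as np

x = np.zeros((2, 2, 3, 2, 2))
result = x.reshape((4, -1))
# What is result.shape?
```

(4, 12)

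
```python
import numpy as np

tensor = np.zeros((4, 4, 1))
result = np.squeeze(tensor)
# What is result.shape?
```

(4, 4)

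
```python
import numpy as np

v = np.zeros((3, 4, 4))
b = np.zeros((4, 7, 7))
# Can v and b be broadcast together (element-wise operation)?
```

No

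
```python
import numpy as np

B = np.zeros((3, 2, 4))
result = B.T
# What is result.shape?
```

(4, 2, 3)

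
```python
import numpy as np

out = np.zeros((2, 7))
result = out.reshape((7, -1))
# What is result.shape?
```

(7, 2)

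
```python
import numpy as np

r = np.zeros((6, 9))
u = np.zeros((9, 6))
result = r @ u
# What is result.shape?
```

(6, 6)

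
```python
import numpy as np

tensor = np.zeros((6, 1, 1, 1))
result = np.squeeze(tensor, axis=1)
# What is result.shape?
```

(6, 1, 1)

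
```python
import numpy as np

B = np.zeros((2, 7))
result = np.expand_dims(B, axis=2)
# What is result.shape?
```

(2, 7, 1)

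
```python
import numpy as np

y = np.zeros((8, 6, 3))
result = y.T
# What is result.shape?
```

(3, 6, 8)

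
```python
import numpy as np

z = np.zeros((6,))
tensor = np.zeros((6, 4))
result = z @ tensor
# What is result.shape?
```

(4,)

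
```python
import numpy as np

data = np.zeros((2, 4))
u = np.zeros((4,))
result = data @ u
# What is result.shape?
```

(2,)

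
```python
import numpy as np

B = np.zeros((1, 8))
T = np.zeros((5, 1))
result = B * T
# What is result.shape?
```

(5, 8)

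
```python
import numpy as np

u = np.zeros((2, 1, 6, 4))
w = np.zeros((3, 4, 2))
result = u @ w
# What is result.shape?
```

(2, 3, 6, 2)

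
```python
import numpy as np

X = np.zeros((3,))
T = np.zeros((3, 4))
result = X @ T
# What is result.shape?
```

(4,)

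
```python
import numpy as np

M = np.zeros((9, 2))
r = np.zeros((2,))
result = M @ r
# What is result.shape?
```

(9,)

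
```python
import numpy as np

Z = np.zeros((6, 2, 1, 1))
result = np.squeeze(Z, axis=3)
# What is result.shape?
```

(6, 2, 1)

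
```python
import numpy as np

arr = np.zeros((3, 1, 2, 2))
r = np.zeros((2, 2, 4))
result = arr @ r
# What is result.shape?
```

(3, 2, 2, 4)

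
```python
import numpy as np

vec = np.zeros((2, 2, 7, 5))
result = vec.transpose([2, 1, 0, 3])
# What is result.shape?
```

(7, 2, 2, 5)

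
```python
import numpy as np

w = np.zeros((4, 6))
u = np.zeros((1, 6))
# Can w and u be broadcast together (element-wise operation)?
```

Yes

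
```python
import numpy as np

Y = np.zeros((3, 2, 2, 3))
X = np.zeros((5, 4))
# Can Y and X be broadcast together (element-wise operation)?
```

No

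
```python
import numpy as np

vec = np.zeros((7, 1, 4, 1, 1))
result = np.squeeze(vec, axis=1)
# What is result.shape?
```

(7, 4, 1, 1)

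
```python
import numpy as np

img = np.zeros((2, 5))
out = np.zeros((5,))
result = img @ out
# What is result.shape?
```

(2,)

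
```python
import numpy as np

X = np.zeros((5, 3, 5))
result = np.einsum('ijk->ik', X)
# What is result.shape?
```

(5, 5)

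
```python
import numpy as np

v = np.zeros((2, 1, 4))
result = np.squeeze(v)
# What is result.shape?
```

(2, 4)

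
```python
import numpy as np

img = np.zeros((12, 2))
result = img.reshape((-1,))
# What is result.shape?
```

(24,)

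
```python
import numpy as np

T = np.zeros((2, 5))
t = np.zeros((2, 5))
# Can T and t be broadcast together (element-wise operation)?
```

Yes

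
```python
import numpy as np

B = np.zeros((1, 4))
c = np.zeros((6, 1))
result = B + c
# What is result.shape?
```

(6, 4)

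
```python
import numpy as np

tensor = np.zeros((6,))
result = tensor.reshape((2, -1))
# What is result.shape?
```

(2, 3)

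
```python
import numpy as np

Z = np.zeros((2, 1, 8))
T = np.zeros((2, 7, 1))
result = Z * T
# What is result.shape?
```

(2, 7, 8)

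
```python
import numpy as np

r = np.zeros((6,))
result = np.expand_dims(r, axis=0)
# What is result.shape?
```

(1, 6)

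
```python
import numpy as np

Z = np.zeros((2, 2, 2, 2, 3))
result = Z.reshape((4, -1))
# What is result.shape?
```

(4, 12)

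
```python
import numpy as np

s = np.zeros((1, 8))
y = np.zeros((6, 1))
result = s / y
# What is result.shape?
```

(6, 8)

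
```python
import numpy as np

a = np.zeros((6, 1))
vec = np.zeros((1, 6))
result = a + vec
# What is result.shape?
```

(6, 6)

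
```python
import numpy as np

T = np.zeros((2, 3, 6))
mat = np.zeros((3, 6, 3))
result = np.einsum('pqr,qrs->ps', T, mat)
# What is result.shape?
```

(2, 3)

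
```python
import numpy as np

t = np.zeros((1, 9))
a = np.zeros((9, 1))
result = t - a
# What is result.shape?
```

(9, 9)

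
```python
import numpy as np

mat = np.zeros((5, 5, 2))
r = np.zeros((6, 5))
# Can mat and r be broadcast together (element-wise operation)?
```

No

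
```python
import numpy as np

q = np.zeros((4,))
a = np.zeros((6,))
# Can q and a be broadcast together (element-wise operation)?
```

No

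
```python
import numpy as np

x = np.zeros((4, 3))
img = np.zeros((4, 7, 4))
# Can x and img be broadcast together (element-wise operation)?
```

No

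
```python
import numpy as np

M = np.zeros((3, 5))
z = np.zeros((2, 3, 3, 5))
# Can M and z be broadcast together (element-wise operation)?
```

Yes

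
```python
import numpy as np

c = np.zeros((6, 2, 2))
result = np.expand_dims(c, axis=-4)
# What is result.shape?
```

(1, 6, 2, 2)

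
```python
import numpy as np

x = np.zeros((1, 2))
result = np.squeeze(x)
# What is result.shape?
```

(2,)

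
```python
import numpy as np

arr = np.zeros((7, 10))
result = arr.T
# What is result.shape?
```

(10, 7)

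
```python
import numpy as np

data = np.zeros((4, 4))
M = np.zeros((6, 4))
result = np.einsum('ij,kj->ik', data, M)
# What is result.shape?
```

(4, 6)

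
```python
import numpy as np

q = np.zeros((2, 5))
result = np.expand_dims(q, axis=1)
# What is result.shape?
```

(2, 1, 5)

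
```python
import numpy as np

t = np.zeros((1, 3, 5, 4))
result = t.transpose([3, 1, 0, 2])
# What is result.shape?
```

(4, 3, 1, 5)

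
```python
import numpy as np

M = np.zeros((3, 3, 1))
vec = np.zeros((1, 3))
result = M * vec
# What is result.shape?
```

(3, 3, 3)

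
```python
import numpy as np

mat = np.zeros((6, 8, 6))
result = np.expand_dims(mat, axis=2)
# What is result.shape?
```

(6, 8, 1, 6)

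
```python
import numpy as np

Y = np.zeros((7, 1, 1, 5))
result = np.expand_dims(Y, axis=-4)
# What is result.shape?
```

(7, 1, 1, 1, 5)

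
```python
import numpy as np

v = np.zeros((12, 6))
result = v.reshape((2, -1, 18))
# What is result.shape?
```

(2, 2, 18)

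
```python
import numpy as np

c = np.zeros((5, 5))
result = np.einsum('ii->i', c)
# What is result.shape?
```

(5,)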